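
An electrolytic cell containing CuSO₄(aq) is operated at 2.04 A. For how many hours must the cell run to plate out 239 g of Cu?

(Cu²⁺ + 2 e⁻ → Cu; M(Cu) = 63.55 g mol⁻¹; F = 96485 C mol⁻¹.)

n(Cu) = m/M = 239 / 63.55 = 3.761 mol.
Each Cu atom requires 2 electrons, so n(e⁻) = 2 × 3.761 = 7.522 mol.
Q = n(e⁻)·F = 7.522 × 96485 = 725700 C.
t = Q/I = 725700 / 2.040 A = 355700 s = 98.8 h.

98.8 h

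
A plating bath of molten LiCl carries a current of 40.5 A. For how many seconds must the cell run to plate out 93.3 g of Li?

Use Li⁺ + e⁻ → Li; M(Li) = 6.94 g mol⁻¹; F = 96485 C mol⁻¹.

32000 s

n(Li) = m/M = 93.3 / 6.94 = 13.44 mol.
Each Li atom requires 1 electron, so n(e⁻) = 1 × 13.44 = 13.44 mol.
Q = n(e⁻)·F = 13.44 × 96485 = 1297000 C.
t = Q/I = 1297000 / 40.50 A = 32030 s.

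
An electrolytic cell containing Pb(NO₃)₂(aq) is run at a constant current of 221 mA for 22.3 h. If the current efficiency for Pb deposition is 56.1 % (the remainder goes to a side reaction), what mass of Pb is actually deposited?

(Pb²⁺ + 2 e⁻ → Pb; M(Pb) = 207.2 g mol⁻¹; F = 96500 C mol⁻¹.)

10.7 g

Q = I·t = 0.2210 × 80280 = 17740 C.
n(e⁻) = 17740/96500 = 0.1839 mol; theoretically n(Pb) = 0.1839/2 = 0.09193 mol, m_theo = 19.05 g.
At 56.1 % efficiency, m_actual = 0.561 × 19.05 = 10.7 g.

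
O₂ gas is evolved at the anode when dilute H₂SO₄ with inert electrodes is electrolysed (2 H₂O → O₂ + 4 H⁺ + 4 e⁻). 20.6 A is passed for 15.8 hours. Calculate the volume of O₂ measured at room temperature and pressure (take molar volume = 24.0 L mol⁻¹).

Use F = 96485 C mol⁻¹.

72.9 L

Q = I·t = 20.60 A × 56880 s = 1172000 C.
n(e⁻) = Q/F = 1172000 / 96485 = 12.14 mol.
4 electrons are transferred per O₂ molecule, so n(O₂) = 12.14 / 4 = 3.036 mol.
V = n × V_m = 3.036 × 24.0 = 72.9 L.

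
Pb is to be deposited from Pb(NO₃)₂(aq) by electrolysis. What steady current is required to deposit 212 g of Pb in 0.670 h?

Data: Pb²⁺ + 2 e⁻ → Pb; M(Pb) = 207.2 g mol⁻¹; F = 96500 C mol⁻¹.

81.9 A

n(Pb) = 212 / 207.2 = 1.023 mol.
n(e⁻) = 2 × 1.023 = 2.046 mol.
Q = n(e⁻)·F = 2.046 × 96500 = 197500 C.
I = Q/t = 197500 / 2412.0 s = 81.9 A.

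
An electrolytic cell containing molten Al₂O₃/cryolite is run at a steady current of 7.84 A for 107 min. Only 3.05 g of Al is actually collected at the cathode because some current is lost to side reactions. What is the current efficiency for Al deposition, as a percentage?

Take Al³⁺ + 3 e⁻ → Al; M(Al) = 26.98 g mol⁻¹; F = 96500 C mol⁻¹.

65.0 %

Q = I·t = 7.840 × 6420.0 = 50330 C; n(e⁻) = 50330/96500 = 0.5216 mol.
Theoretical n(Al) = n(e⁻)/3 = 0.1739 mol, i.e. m_theo = 0.1739 × 26.98 = 4.691 g.
Efficiency = m_actual / m_theo = 3.05 / 4.691 = 65.0 %.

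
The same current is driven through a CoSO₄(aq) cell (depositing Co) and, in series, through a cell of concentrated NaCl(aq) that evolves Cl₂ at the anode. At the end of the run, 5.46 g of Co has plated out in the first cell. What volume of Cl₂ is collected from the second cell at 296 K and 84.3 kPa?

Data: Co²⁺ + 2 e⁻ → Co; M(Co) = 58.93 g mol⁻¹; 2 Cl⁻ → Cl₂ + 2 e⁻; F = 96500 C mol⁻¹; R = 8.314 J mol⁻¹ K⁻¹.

n(Co) = 5.46 / 58.93 = 0.09265 mol, so n(e⁻) = 2 × 0.09265 = 0.1853 mol.
The cells are in series, so the same 0.1853 mol of electrons passes through the second cell.
2 Cl⁻ → Cl₂ + 2 e⁻ — 2 mol e⁻ per mol Cl₂, so n(Cl₂) = 0.1853/2 = 0.09265 mol.
V = nRT/P = (0.09265 × 8.314 × 296) / (84.3 × 10³) = 0.00270 m³ = 2.70 L.

2.70 L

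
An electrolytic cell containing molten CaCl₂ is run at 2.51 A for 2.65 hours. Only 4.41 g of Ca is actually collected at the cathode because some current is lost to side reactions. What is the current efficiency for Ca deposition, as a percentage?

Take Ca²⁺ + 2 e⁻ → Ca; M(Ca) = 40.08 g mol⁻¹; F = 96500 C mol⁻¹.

88.7 %

Q = I·t = 2.510 × 9540.0 = 23950 C; n(e⁻) = 23950/96500 = 0.2481 mol.
Theoretical n(Ca) = n(e⁻)/2 = 0.1241 mol, i.e. m_theo = 0.1241 × 40.08 = 4.973 g.
Efficiency = m_actual / m_theo = 4.41 / 4.973 = 88.7 %.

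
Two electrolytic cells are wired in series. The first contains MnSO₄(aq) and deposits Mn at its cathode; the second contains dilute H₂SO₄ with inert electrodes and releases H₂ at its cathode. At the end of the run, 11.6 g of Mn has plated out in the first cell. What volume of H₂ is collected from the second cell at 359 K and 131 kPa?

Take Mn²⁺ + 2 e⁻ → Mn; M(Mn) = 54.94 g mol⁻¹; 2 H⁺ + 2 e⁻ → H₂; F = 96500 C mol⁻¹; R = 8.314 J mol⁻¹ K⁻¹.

4.81 L

n(Mn) = 11.6 / 54.94 = 0.2111 mol, so n(e⁻) = 2 × 0.2111 = 0.4223 mol.
The cells are in series, so the same 0.4223 mol of electrons passes through the second cell.
2 H⁺ + 2 e⁻ → H₂ — 2 mol e⁻ per mol H₂, so n(H₂) = 0.4223/2 = 0.2111 mol.
V = nRT/P = (0.2111 × 8.314 × 359) / (131 × 10³) = 0.00481 m³ = 4.81 L.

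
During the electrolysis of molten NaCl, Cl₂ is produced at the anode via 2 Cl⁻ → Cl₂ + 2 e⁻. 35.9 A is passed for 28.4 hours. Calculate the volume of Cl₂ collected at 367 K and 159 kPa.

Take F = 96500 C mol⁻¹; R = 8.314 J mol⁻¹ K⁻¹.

365 L

Q = I·t = 35.90 A × 102240 s = 3670000 C.
n(e⁻) = Q/F = 3670000 / 96500 = 38.04 mol.
2 electrons are transferred per Cl₂ molecule, so n(Cl₂) = 38.04 / 2 = 19.02 mol.
V = nRT/P = (19.02 × 8.314 × 367) / (159 × 10³ Pa) = 0.365 m³ = 365 L.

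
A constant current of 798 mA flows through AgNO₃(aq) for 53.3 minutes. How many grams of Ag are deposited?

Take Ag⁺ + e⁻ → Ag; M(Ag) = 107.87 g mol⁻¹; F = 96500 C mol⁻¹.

2.85 g

Q = I·t = 0.7980 A × 3198.0 s = 2552 C.
n(e⁻) = Q/F = 2552 / 96500 = 0.02645 mol.
Ag⁺ + e⁻ → Ag, so n(Ag) = n(e⁻)/1 = 0.02645 mol.
m = n·M = 0.02645 × 107.87 = 2.85 g.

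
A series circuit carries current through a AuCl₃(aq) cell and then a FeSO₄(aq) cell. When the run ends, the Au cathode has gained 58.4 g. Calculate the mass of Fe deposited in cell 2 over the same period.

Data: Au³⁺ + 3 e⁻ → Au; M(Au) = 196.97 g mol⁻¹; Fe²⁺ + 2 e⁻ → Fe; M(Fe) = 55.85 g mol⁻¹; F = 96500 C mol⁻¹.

n(Au) = 58.4 / 196.97 = 0.2965 mol.
Since Au³⁺ + 3 e⁻ → Au, n(e⁻) passed = 3 × 0.2965 = 0.8895 mol.
Cells in series carry the same charge, so the same 0.8895 mol of electrons passes through cell 2.
Fe²⁺ + 2 e⁻ → Fe, so n(Fe) = 0.8895 / 2 = 0.4447 mol.
m(Fe) = 0.4447 × 55.85 = 24.8 g.

24.8 g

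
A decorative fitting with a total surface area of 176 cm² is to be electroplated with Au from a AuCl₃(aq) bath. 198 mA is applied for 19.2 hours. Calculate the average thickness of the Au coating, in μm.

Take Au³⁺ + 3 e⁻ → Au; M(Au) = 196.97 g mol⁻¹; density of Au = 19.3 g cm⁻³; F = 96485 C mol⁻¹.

Q = I·t = 0.1980 × 69120 = 13690 C; n(e⁻) = 0.1418 mol.
n(Au) = n(e⁻)/3 = 0.04728 mol, so m = 0.04728 × 196.97 = 9.313 g.
Volume = m/ρ = 9.313 / 19.3 = 0.4825 cm³.
Thickness = V/A = 0.4825 / 176 = 0.00274 cm = 27.4 μm.

27.4 μm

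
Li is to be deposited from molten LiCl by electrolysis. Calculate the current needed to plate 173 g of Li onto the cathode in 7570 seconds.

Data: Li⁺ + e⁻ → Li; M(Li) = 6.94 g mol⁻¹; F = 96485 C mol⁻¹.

n(Li) = 173 / 6.94 = 24.93 mol.
n(e⁻) = 1 × 24.93 = 24.93 mol.
Q = n(e⁻)·F = 24.93 × 96485 = 2405000 C.
I = Q/t = 2405000 / 7570.0 s = 318 A.

318 A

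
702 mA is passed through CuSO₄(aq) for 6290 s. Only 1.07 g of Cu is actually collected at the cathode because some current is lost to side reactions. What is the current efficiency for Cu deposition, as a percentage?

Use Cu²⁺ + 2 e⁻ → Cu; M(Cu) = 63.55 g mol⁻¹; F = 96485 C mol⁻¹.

73.6 %

Q = I·t = 0.7020 × 6290.0 = 4416 C; n(e⁻) = 4416/96485 = 0.04576 mol.
Theoretical n(Cu) = n(e⁻)/2 = 0.02288 mol, i.e. m_theo = 0.02288 × 63.55 = 1.454 g.
Efficiency = m_actual / m_theo = 1.07 / 1.454 = 73.6 %.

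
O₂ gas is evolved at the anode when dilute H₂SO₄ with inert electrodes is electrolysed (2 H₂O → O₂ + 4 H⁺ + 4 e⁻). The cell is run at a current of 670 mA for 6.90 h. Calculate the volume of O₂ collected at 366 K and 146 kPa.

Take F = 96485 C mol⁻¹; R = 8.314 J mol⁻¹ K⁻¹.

0.899 L

Q = I·t = 0.6700 A × 24840 s = 16640 C.
n(e⁻) = Q/F = 16640 / 96485 = 0.1725 mol.
4 electrons are transferred per O₂ molecule, so n(O₂) = 0.1725 / 4 = 0.04312 mol.
V = nRT/P = (0.04312 × 8.314 × 366) / (146 × 10³ Pa) = 8.99 × 10⁻⁴ m³ = 0.899 L.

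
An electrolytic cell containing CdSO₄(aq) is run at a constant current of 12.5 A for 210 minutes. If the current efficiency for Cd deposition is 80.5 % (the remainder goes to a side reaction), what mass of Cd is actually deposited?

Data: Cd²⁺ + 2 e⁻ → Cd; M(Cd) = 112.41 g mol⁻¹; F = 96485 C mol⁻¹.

73.9 g

Q = I·t = 12.50 × 12600 = 157500 C.
n(e⁻) = 157500/96485 = 1.632 mol; theoretically n(Cd) = 1.632/2 = 0.8162 mol, m_theo = 91.75 g.
At 80.5 % efficiency, m_actual = 0.805 × 91.75 = 73.9 g.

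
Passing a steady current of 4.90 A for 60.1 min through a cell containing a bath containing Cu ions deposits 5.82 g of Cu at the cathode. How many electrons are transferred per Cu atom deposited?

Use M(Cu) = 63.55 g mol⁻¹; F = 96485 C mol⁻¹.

2

Q = I·t = 4.900 A × 3606.0 s = 17670 C, so n(e⁻) = 17670/96485 = 0.1831 mol.
n(Cu) deposited = 5.82 / 63.55 = 0.09158 mol.
Electrons per atom = n(e⁻)/n(Cu) = 0.1831 / 0.09158 = 2.00 ≈ 2, so the ion is Cu²⁺.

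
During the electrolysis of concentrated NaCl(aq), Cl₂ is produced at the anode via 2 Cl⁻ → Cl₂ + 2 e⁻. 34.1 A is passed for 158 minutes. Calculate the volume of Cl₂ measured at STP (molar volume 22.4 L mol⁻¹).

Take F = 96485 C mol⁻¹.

37.5 L

Q = I·t = 34.10 A × 9480.0 s = 323300 C.
n(e⁻) = Q/F = 323300 / 96485 = 3.350 mol.
2 electrons are transferred per Cl₂ molecule, so n(Cl₂) = 3.350 / 2 = 1.675 mol.
V = n × V_m = 1.675 × 22.4 = 37.5 L.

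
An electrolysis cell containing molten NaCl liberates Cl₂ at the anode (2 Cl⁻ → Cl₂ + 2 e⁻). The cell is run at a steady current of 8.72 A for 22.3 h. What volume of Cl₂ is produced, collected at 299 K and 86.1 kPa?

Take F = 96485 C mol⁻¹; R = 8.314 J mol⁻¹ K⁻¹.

105 L

Q = I·t = 8.720 A × 80280 s = 700000 C.
n(e⁻) = Q/F = 700000 / 96485 = 7.255 mol.
2 electrons are transferred per Cl₂ molecule, so n(Cl₂) = 7.255 / 2 = 3.628 mol.
V = nRT/P = (3.628 × 8.314 × 299) / (86.1 × 10³ Pa) = 0.105 m³ = 105 L.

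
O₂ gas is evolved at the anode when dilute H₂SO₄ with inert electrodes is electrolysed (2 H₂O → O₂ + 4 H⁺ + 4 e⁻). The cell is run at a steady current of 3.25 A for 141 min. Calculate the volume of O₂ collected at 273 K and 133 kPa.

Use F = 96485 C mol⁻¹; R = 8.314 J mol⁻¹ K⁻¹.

Q = I·t = 3.250 A × 8460.0 s = 27500 C.
n(e⁻) = Q/F = 27500 / 96485 = 0.2850 mol.
4 electrons are transferred per O₂ molecule, so n(O₂) = 0.2850 / 4 = 0.07124 mol.
V = nRT/P = (0.07124 × 8.314 × 273) / (133 × 10³ Pa) = 0.00122 m³ = 1.22 L.

1.22 L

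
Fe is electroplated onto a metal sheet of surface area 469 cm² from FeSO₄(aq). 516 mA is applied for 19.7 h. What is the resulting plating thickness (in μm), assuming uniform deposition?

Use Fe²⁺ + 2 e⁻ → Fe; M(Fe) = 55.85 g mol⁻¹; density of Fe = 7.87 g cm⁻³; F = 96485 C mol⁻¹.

Q = I·t = 0.5160 × 70920 = 36590 C; n(e⁻) = 0.3793 mol.
n(Fe) = n(e⁻)/2 = 0.1896 mol, so m = 0.1896 × 55.85 = 10.59 g.
Volume = m/ρ = 10.59 / 7.87 = 1.346 cm³.
Thickness = V/A = 1.346 / 469 = 0.00287 cm = 28.7 μm.

28.7 μm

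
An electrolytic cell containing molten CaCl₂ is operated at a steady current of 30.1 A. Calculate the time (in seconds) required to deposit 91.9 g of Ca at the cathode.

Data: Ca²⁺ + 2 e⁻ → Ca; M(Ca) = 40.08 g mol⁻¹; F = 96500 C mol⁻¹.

14700 s

n(Ca) = m/M = 91.9 / 40.08 = 2.293 mol.
Each Ca atom requires 2 electrons, so n(e⁻) = 2 × 2.293 = 4.586 mol.
Q = n(e⁻)·F = 4.586 × 96500 = 442500 C.
t = Q/I = 442500 / 30.10 A = 14700 s.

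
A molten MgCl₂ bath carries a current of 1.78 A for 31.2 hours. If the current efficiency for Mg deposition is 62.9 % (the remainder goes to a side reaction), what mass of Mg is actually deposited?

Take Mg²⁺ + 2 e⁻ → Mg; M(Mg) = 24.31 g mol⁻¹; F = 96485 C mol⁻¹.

15.8 g

Q = I·t = 1.780 × 112320 = 199900 C.
n(e⁻) = 199900/96485 = 2.072 mol; theoretically n(Mg) = 2.072/2 = 1.036 mol, m_theo = 25.19 g.
At 62.9 % efficiency, m_actual = 0.629 × 25.19 = 15.8 g.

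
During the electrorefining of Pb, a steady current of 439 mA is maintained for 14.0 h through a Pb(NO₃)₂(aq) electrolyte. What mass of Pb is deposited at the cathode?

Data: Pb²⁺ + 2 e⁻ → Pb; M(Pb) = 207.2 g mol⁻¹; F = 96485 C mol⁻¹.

23.8 g

Q = I·t = 0.4390 A × 50400 s = 22130 C.
n(e⁻) = Q/F = 22130 / 96485 = 0.2293 mol.
Pb²⁺ + 2 e⁻ → Pb, so n(Pb) = n(e⁻)/2 = 0.1147 mol.
m = n·M = 0.1147 × 207.2 = 23.8 g.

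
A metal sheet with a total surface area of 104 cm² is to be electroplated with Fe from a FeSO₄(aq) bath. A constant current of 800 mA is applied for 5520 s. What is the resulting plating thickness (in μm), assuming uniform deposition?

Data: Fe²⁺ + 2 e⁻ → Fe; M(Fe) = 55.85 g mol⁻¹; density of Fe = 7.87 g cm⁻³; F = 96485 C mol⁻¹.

Q = I·t = 0.8000 × 5520.0 = 4416 C; n(e⁻) = 0.04577 mol.
n(Fe) = n(e⁻)/2 = 0.02288 mol, so m = 0.02288 × 55.85 = 1.278 g.
Volume = m/ρ = 1.278 / 7.87 = 0.1624 cm³.
Thickness = V/A = 0.1624 / 104 = 0.00156 cm = 15.6 μm.

15.6 μm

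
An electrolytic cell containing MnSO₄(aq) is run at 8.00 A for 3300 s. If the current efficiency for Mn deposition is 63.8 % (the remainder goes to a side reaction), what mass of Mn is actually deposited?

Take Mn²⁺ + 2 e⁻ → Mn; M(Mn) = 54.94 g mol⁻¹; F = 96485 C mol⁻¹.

4.80 g

Q = I·t = 8.000 × 3300.0 = 26400 C.
n(e⁻) = 26400/96485 = 0.2736 mol; theoretically n(Mn) = 0.2736/2 = 0.1368 mol, m_theo = 7.516 g.
At 63.8 % efficiency, m_actual = 0.638 × 7.516 = 4.80 g.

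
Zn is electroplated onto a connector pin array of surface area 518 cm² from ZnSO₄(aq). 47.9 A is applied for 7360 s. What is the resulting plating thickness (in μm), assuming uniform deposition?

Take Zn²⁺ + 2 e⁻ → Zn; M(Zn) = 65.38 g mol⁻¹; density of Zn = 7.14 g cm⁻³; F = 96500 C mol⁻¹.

Q = I·t = 47.90 × 7360.0 = 352500 C; n(e⁻) = 3.653 mol.
n(Zn) = n(e⁻)/2 = 1.827 mol, so m = 1.827 × 65.38 = 119.4 g.
Volume = m/ρ = 119.4 / 7.14 = 16.73 cm³.
Thickness = V/A = 16.73 / 518 = 0.0323 cm = 323 μm.

323 μm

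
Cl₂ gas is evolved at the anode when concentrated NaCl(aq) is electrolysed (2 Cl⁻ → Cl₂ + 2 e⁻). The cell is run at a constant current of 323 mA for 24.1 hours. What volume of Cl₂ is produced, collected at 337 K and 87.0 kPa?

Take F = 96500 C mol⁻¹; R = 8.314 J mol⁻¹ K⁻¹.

Q = I·t = 0.3230 A × 86760 s = 28020 C.
n(e⁻) = Q/F = 28020 / 96500 = 0.2904 mol.
2 electrons are transferred per Cl₂ molecule, so n(Cl₂) = 0.2904 / 2 = 0.1452 mol.
V = nRT/P = (0.1452 × 8.314 × 337) / (87.0 × 10³ Pa) = 0.00468 m³ = 4.68 L.

4.68 L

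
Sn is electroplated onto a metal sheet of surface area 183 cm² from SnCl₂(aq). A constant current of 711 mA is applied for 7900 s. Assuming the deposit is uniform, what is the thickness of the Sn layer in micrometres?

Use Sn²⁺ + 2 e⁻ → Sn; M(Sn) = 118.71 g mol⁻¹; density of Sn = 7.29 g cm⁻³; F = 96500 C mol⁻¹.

Q = I·t = 0.7110 × 7900.0 = 5617 C; n(e⁻) = 0.05821 mol.
n(Sn) = n(e⁻)/2 = 0.02910 mol, so m = 0.02910 × 118.71 = 3.455 g.
Volume = m/ρ = 3.455 / 7.29 = 0.4739 cm³.
Thickness = V/A = 0.4739 / 183 = 0.00259 cm = 25.9 μm.

25.9 μm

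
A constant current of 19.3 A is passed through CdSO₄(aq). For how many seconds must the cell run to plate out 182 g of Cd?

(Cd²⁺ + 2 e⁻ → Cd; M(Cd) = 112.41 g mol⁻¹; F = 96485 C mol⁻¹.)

n(Cd) = m/M = 182 / 112.41 = 1.619 mol.
Each Cd atom requires 2 electrons, so n(e⁻) = 2 × 1.619 = 3.238 mol.
Q = n(e⁻)·F = 3.238 × 96485 = 312400 C.
t = Q/I = 312400 / 19.30 A = 16190 s.

16200 s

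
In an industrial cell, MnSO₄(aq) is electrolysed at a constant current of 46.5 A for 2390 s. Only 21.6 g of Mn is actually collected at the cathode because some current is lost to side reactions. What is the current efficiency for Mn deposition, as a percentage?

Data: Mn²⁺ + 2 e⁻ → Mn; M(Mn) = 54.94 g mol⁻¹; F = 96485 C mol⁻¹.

Q = I·t = 46.50 × 2390.0 = 111100 C; n(e⁻) = 111100/96485 = 1.152 mol.
Theoretical n(Mn) = n(e⁻)/2 = 0.5759 mol, i.e. m_theo = 0.5759 × 54.94 = 31.64 g.
Efficiency = m_actual / m_theo = 21.6 / 31.64 = 68.3 %.

68.3 %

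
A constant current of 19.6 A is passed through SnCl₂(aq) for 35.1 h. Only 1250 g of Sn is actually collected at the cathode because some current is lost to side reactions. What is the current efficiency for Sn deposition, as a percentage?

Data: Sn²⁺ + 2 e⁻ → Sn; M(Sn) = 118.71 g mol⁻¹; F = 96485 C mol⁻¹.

Q = I·t = 19.60 × 126360 = 2477000 C; n(e⁻) = 2477000/96485 = 25.67 mol.
Theoretical n(Sn) = n(e⁻)/2 = 12.83 mol, i.e. m_theo = 12.83 × 118.71 = 1524 g.
Efficiency = m_actual / m_theo = 1250 / 1524 = 82.0 %.

82.0 %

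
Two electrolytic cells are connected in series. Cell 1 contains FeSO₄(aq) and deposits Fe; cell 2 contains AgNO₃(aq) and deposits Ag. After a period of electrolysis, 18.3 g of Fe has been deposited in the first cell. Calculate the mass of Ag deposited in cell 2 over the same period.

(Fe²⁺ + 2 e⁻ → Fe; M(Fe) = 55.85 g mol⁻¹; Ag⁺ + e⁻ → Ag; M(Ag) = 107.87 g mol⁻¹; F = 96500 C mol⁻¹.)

n(Fe) = 18.3 / 55.85 = 0.3277 mol.
Since Fe²⁺ + 2 e⁻ → Fe, n(e⁻) passed = 2 × 0.3277 = 0.6553 mol.
Cells in series carry the same charge, so the same 0.6553 mol of electrons passes through cell 2.
Ag⁺ + e⁻ → Ag, so n(Ag) = 0.6553 / 1 = 0.6553 mol.
m(Ag) = 0.6553 × 107.87 = 70.7 g.

70.7 g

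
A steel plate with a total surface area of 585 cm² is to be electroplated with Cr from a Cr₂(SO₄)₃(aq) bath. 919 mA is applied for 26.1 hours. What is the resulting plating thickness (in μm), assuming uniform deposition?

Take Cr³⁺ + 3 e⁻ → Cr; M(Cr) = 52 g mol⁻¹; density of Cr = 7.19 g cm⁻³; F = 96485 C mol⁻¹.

Q = I·t = 0.9190 × 93960 = 86350 C; n(e⁻) = 0.8949 mol.
n(Cr) = n(e⁻)/3 = 0.2983 mol, so m = 0.2983 × 52 = 15.51 g.
Volume = m/ρ = 15.51 / 7.19 = 2.158 cm³.
Thickness = V/A = 2.158 / 585 = 0.00369 cm = 36.9 μm.

36.9 μm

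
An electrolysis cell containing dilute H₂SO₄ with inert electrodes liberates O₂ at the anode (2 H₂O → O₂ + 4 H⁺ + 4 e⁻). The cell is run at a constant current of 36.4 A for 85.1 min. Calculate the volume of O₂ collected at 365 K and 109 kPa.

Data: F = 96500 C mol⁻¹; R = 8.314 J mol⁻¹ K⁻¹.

13.4 L

Q = I·t = 36.40 A × 5106.0 s = 185900 C.
n(e⁻) = Q/F = 185900 / 96500 = 1.926 mol.
4 electrons are transferred per O₂ molecule, so n(O₂) = 1.926 / 4 = 0.4815 mol.
V = nRT/P = (0.4815 × 8.314 × 365) / (109 × 10³ Pa) = 0.0134 m³ = 13.4 L.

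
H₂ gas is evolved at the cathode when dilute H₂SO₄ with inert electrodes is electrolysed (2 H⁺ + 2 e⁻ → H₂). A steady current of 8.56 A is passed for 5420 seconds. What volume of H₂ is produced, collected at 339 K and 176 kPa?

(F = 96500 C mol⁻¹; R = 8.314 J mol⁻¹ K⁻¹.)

Q = I·t = 8.560 A × 5420.0 s = 46400 C.
n(e⁻) = Q/F = 46400 / 96500 = 0.4808 mol.
2 electrons are transferred per H₂ molecule, so n(H₂) = 0.4808 / 2 = 0.2404 mol.
V = nRT/P = (0.2404 × 8.314 × 339) / (176 × 10³ Pa) = 0.00385 m³ = 3.85 L.

3.85 L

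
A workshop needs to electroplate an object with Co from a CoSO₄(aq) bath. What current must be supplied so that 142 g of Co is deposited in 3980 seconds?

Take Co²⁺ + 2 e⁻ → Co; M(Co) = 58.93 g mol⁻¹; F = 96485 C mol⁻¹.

117 A

n(Co) = 142 / 58.93 = 2.410 mol.
n(e⁻) = 2 × 2.410 = 4.819 mol.
Q = n(e⁻)·F = 4.819 × 96485 = 465000 C.
I = Q/t = 465000 / 3980.0 s = 117 A.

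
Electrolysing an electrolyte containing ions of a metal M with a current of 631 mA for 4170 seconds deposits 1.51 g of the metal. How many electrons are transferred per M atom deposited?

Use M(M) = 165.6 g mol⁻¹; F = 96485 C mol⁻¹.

3

Q = I·t = 0.6310 A × 4170.0 s = 2631 C, so n(e⁻) = 2631/96485 = 0.02727 mol.
n(M) deposited = 1.51 / 165.6 = 0.009118 mol.
Electrons per atom = n(e⁻)/n(M) = 0.02727 / 0.009118 = 2.99 ≈ 3, so the ion is M³⁺.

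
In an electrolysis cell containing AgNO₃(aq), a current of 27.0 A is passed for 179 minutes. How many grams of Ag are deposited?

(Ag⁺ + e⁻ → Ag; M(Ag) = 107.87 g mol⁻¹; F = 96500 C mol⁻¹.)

Q = I·t = 27.00 A × 10740 s = 290000 C.
n(e⁻) = Q/F = 290000 / 96500 = 3.005 mol.
Ag⁺ + e⁻ → Ag, so n(Ag) = n(e⁻)/1 = 3.005 mol.
m = n·M = 3.005 × 107.87 = 324 g.

324 g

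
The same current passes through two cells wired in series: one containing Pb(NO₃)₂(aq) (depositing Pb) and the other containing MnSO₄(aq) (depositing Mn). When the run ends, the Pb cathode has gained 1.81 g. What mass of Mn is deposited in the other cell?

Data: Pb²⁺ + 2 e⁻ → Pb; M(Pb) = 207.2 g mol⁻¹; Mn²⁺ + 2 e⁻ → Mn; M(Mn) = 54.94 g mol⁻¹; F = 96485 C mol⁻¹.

n(Pb) = 1.81 / 207.2 = 0.008736 mol.
Since Pb²⁺ + 2 e⁻ → Pb, n(e⁻) passed = 2 × 0.008736 = 0.01747 mol.
Cells in series carry the same charge, so the same 0.01747 mol of electrons passes through cell 2.
Mn²⁺ + 2 e⁻ → Mn, so n(Mn) = 0.01747 / 2 = 0.008736 mol.
m(Mn) = 0.008736 × 54.94 = 0.480 g.

0.480 g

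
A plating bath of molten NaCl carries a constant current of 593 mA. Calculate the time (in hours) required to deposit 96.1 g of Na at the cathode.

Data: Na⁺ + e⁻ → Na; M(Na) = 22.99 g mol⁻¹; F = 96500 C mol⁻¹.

n(Na) = m/M = 96.1 / 22.99 = 4.180 mol.
Each Na atom requires 1 electron, so n(e⁻) = 1 × 4.180 = 4.180 mol.
Q = n(e⁻)·F = 4.180 × 96500 = 403400 C.
t = Q/I = 403400 / 0.5930 A = 680200 s = 189 h.

189 h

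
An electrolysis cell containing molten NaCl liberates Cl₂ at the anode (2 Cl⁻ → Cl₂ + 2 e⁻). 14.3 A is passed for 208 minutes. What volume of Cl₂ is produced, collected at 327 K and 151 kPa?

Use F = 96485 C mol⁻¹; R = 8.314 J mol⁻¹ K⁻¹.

Q = I·t = 14.30 A × 12480 s = 178500 C.
n(e⁻) = Q/F = 178500 / 96485 = 1.850 mol.
2 electrons are transferred per Cl₂ molecule, so n(Cl₂) = 1.850 / 2 = 0.9248 mol.
V = nRT/P = (0.9248 × 8.314 × 327) / (151 × 10³ Pa) = 0.0167 m³ = 16.7 L.

16.7 L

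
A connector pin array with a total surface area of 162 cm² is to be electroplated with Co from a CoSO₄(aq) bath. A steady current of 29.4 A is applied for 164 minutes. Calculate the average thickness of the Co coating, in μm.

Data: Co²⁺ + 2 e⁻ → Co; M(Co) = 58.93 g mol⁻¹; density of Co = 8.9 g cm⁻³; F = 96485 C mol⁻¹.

613 μm

Q = I·t = 29.40 × 9840.0 = 289300 C; n(e⁻) = 2.998 mol.
n(Co) = n(e⁻)/2 = 1.499 mol, so m = 1.499 × 58.93 = 88.35 g.
Volume = m/ρ = 88.35 / 8.9 = 9.927 cm³.
Thickness = V/A = 9.927 / 162 = 0.0613 cm = 613 μm.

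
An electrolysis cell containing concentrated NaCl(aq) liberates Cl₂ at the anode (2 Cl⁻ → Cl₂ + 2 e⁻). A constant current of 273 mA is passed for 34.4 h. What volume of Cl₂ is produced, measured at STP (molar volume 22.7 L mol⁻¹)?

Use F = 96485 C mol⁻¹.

Q = I·t = 0.2730 A × 123840 s = 33810 C.
n(e⁻) = Q/F = 33810 / 96485 = 0.3504 mol.
2 electrons are transferred per Cl₂ molecule, so n(Cl₂) = 0.3504 / 2 = 0.1752 mol.
V = n × V_m = 0.1752 × 22.7 = 3.98 L.

3.98 L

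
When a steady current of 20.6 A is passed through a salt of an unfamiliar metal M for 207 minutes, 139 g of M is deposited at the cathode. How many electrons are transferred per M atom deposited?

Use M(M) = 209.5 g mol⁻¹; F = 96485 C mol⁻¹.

4

Q = I·t = 20.60 A × 12420 s = 255900 C, so n(e⁻) = 255900/96485 = 2.652 mol.
n(M) deposited = 139 / 209.5 = 0.6635 mol.
Electrons per atom = n(e⁻)/n(M) = 2.652 / 0.6635 = 4.00 ≈ 4, so the ion is M⁴⁺.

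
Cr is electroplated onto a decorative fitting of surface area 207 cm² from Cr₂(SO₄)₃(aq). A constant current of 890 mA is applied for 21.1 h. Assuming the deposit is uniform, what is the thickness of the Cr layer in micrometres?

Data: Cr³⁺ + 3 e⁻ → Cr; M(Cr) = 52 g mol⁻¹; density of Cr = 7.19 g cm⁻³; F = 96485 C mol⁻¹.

81.6 μm

Q = I·t = 0.8900 × 75960 = 67600 C; n(e⁻) = 0.7007 mol.
n(Cr) = n(e⁻)/3 = 0.2336 mol, so m = 0.2336 × 52 = 12.14 g.
Volume = m/ρ = 12.14 / 7.19 = 1.689 cm³.
Thickness = V/A = 1.689 / 207 = 0.00816 cm = 81.6 μm.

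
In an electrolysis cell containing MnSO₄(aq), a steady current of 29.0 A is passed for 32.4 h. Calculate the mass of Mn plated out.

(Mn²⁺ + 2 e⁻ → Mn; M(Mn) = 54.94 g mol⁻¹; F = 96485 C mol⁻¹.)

Q = I·t = 29.00 A × 116640 s = 3383000 C.
n(e⁻) = Q/F = 3383000 / 96485 = 35.06 mol.
Mn²⁺ + 2 e⁻ → Mn, so n(Mn) = n(e⁻)/2 = 17.53 mol.
m = n·M = 17.53 × 54.94 = 963 g.

963 g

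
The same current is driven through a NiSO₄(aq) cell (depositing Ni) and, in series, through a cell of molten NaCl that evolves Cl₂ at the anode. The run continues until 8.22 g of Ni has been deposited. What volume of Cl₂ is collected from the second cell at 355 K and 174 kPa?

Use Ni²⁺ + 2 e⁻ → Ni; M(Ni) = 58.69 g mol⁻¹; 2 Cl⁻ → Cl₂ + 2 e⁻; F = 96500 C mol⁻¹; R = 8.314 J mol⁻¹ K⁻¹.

2.38 L

n(Ni) = 8.22 / 58.69 = 0.1401 mol, so n(e⁻) = 2 × 0.1401 = 0.2801 mol.
The cells are in series, so the same 0.2801 mol of electrons passes through the second cell.
2 Cl⁻ → Cl₂ + 2 e⁻ — 2 mol e⁻ per mol Cl₂, so n(Cl₂) = 0.2801/2 = 0.1401 mol.
V = nRT/P = (0.1401 × 8.314 × 355) / (174 × 10³) = 0.00238 m³ = 2.38 L.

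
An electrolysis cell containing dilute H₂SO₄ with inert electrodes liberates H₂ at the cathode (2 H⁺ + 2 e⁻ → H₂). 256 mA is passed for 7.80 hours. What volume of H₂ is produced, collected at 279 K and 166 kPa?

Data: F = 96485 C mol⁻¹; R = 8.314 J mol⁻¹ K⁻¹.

Q = I·t = 0.2560 A × 28080 s = 7188 C.
n(e⁻) = Q/F = 7188 / 96485 = 0.07450 mol.
2 electrons are transferred per H₂ molecule, so n(H₂) = 0.07450 / 2 = 0.03725 mol.
V = nRT/P = (0.03725 × 8.314 × 279) / (166 × 10³ Pa) = 5.21 × 10⁻⁴ m³ = 0.521 L.

0.521 L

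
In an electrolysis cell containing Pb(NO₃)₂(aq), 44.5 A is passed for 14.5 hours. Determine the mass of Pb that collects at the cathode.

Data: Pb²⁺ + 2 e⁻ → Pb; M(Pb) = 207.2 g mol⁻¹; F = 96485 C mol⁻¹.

Q = I·t = 44.50 A × 52200 s = 2323000 C.
n(e⁻) = Q/F = 2323000 / 96485 = 24.08 mol.
Pb²⁺ + 2 e⁻ → Pb, so n(Pb) = n(e⁻)/2 = 12.04 mol.
m = n·M = 12.04 × 207.2 = 2490 g.

2490 g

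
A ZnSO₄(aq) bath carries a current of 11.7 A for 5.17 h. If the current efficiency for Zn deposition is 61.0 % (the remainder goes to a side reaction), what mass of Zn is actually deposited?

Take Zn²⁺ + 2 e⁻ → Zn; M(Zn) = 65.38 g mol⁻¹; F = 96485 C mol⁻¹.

45.0 g

Q = I·t = 11.70 × 18612 = 217800 C.
n(e⁻) = 217800/96485 = 2.257 mol; theoretically n(Zn) = 2.257/2 = 1.128 mol, m_theo = 73.78 g.
At 61.0 % efficiency, m_actual = 0.610 × 73.78 = 45.0 g.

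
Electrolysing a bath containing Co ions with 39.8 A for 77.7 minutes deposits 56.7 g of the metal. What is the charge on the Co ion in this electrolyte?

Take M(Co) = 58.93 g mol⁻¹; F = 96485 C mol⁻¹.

Q = I·t = 39.80 A × 4662.0 s = 185500 C, so n(e⁻) = 185500/96485 = 1.923 mol.
n(Co) deposited = 56.7 / 58.93 = 0.9622 mol.
Electrons per atom = n(e⁻)/n(Co) = 1.923 / 0.9622 = 2.00 ≈ 2, so the ion is Co²⁺.

+2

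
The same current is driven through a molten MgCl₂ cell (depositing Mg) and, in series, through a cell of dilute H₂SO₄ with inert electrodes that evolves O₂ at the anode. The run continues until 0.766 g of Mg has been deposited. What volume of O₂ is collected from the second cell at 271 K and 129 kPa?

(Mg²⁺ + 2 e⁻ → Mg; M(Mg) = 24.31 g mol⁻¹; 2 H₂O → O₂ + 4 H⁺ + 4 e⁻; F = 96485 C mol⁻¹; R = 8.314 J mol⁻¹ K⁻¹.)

0.275 L

n(Mg) = 0.766 / 24.31 = 0.03151 mol, so n(e⁻) = 2 × 0.03151 = 0.06302 mol.
The cells are in series, so the same 0.06302 mol of electrons passes through the second cell.
2 H₂O → O₂ + 4 H⁺ + 4 e⁻ — 4 mol e⁻ per mol O₂, so n(O₂) = 0.06302/4 = 0.01575 mol.
V = nRT/P = (0.01575 × 8.314 × 271) / (129 × 10³) = 2.75 × 10⁻⁴ m³ = 0.275 L.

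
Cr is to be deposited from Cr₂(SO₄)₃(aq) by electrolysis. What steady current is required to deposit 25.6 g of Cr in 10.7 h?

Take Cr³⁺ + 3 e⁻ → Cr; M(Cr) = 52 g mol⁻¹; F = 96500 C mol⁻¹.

n(Cr) = 25.6 / 52 = 0.4923 mol.
n(e⁻) = 3 × 0.4923 = 1.477 mol.
Q = n(e⁻)·F = 1.477 × 96500 = 142500 C.
I = Q/t = 142500 / 38520 s = 3.70 A.

3.70 A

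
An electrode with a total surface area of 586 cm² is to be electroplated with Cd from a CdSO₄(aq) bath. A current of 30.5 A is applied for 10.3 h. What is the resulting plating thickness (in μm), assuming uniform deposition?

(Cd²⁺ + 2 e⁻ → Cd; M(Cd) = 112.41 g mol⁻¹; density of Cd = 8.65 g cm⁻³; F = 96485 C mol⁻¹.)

1300 μm

Q = I·t = 30.50 × 37080 = 1131000 C; n(e⁻) = 11.72 mol.
n(Cd) = n(e⁻)/2 = 5.861 mol, so m = 5.861 × 112.41 = 658.8 g.
Volume = m/ρ = 658.8 / 8.65 = 76.16 cm³.
Thickness = V/A = 76.16 / 586 = 0.130 cm = 1300 μm.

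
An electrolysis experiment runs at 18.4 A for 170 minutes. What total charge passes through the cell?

Q = I·t = 18.40 A × 10200 s = 1.88 × 10⁵ C.

1.88 × 10⁵ C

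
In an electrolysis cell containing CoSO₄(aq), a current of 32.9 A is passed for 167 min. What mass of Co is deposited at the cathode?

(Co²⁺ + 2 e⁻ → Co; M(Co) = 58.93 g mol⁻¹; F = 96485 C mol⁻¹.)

Q = I·t = 32.90 A × 10020 s = 329700 C.
n(e⁻) = Q/F = 329700 / 96485 = 3.417 mol.
Co²⁺ + 2 e⁻ → Co, so n(Co) = n(e⁻)/2 = 1.708 mol.
m = n·M = 1.708 × 58.93 = 101 g.

101 g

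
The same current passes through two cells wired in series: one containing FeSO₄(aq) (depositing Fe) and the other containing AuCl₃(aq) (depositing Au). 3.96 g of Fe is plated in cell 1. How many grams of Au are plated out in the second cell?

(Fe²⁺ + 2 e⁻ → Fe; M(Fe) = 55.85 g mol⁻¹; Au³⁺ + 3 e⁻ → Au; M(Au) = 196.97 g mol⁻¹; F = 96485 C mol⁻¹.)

n(Fe) = 3.96 / 55.85 = 0.07090 mol.
Since Fe²⁺ + 2 e⁻ → Fe, n(e⁻) passed = 2 × 0.07090 = 0.1418 mol.
Cells in series carry the same charge, so the same 0.1418 mol of electrons passes through cell 2.
Au³⁺ + 3 e⁻ → Au, so n(Au) = 0.1418 / 3 = 0.04727 mol.
m(Au) = 0.04727 × 196.97 = 9.31 g.

9.31 g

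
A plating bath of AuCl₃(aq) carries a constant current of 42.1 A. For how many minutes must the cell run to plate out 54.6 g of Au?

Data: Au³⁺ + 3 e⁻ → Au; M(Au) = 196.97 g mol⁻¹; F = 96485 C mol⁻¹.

n(Au) = m/M = 54.6 / 196.97 = 0.2772 mol.
Each Au atom requires 3 electrons, so n(e⁻) = 3 × 0.2772 = 0.8316 mol.
Q = n(e⁻)·F = 0.8316 × 96485 = 80240 C.
t = Q/I = 80240 / 42.10 A = 1906 s = 31.8 min.

31.8 min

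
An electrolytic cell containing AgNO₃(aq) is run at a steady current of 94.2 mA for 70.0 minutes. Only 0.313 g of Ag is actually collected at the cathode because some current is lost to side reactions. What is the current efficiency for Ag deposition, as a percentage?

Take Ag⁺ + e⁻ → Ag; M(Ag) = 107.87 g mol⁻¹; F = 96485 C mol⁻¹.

Q = I·t = 0.09420 × 4200.0 = 395.6 C; n(e⁻) = 395.6/96485 = 0.004101 mol.
Theoretical n(Ag) = n(e⁻)/1 = 0.004101 mol, i.e. m_theo = 0.004101 × 107.87 = 0.4423 g.
Efficiency = m_actual / m_theo = 0.313 / 0.4423 = 70.8 %.

70.8 %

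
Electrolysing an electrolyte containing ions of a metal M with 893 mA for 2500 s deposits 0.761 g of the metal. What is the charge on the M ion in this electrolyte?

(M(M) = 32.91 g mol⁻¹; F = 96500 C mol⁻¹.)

+1

Q = I·t = 0.8930 A × 2500.0 s = 2232 C, so n(e⁻) = 2232/96500 = 0.02313 mol.
n(M) deposited = 0.761 / 32.91 = 0.02312 mol.
Electrons per atom = n(e⁻)/n(M) = 0.02313 / 0.02312 = 1.00 ≈ 1, so the ion is M⁺.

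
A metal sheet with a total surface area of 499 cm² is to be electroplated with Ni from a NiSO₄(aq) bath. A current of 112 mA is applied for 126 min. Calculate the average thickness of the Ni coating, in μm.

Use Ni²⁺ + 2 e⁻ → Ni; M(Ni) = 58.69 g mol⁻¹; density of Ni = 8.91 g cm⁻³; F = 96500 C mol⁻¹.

Q = I·t = 0.1120 × 7560.0 = 846.7 C; n(e⁻) = 0.008774 mol.
n(Ni) = n(e⁻)/2 = 0.004387 mol, so m = 0.004387 × 58.69 = 0.2575 g.
Volume = m/ρ = 0.2575 / 8.91 = 0.02890 cm³.
Thickness = V/A = 0.02890 / 499 = 5.79 × 10⁻⁵ cm = 0.579 μm.

0.579 μm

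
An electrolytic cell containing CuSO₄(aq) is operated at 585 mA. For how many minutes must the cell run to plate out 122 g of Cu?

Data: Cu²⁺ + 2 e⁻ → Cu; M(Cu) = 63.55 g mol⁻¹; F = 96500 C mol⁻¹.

10600 min

n(Cu) = m/M = 122 / 63.55 = 1.920 mol.
Each Cu atom requires 2 electrons, so n(e⁻) = 2 × 1.920 = 3.839 mol.
Q = n(e⁻)·F = 3.839 × 96500 = 370500 C.
t = Q/I = 370500 / 0.5850 A = 633400 s = 10600 min.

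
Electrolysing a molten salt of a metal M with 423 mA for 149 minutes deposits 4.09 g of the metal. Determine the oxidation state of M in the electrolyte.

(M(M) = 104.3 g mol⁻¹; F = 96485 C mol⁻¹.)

Q = I·t = 0.4230 A × 8940.0 s = 3782 C, so n(e⁻) = 3782/96485 = 0.03919 mol.
n(M) deposited = 4.09 / 104.3 = 0.03921 mol.
Electrons per atom = n(e⁻)/n(M) = 0.03919 / 0.03921 = 0.999 ≈ 1, so the ion is M⁺.

+1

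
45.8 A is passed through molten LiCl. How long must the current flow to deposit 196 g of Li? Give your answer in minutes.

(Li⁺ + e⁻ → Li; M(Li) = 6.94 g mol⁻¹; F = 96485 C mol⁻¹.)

992 min

n(Li) = m/M = 196 / 6.94 = 28.24 mol.
Each Li atom requires 1 electron, so n(e⁻) = 1 × 28.24 = 28.24 mol.
Q = n(e⁻)·F = 28.24 × 96485 = 2725000 C.
t = Q/I = 2725000 / 45.80 A = 59500 s = 992 min.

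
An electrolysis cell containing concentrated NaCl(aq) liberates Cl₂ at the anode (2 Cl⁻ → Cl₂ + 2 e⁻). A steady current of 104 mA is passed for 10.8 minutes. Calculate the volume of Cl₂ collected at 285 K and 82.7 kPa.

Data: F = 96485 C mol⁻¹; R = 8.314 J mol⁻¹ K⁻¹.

0.0100 L

Q = I·t = 0.1040 A × 648.00 s = 67.39 C.
n(e⁻) = Q/F = 67.39 / 96485 = 0.0006985 mol.
2 electrons are transferred per Cl₂ molecule, so n(Cl₂) = 0.0006985 / 2 = 0.0003492 mol.
V = nRT/P = (0.0003492 × 8.314 × 285) / (82.7 × 10³ Pa) = 1.00 × 10⁻⁵ m³ = 0.0100 L.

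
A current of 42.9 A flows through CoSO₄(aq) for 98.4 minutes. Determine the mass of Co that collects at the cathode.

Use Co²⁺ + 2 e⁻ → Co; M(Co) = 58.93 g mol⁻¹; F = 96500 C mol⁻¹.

Q = I·t = 42.90 A × 5904.0 s = 253300 C.
n(e⁻) = Q/F = 253300 / 96500 = 2.625 mol.
Co²⁺ + 2 e⁻ → Co, so n(Co) = n(e⁻)/2 = 1.312 mol.
m = n·M = 1.312 × 58.93 = 77.3 g.

77.3 g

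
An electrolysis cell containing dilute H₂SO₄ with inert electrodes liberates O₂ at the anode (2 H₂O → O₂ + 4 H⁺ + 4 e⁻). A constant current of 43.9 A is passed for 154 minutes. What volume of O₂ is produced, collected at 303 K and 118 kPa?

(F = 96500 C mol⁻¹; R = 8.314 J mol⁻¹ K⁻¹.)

22.4 L

Q = I·t = 43.90 A × 9240.0 s = 405600 C.
n(e⁻) = Q/F = 405600 / 96500 = 4.203 mol.
4 electrons are transferred per O₂ molecule, so n(O₂) = 4.203 / 4 = 1.051 mol.
V = nRT/P = (1.051 × 8.314 × 303) / (118 × 10³ Pa) = 0.0224 m³ = 22.4 L.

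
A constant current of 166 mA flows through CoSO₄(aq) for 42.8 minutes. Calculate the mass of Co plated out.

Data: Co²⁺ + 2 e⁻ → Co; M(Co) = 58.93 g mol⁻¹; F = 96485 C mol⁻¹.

0.130 g

Q = I·t = 0.1660 A × 2568.0 s = 426.3 C.
n(e⁻) = Q/F = 426.3 / 96485 = 0.004418 mol.
Co²⁺ + 2 e⁻ → Co, so n(Co) = n(e⁻)/2 = 0.002209 mol.
m = n·M = 0.002209 × 58.93 = 0.130 g.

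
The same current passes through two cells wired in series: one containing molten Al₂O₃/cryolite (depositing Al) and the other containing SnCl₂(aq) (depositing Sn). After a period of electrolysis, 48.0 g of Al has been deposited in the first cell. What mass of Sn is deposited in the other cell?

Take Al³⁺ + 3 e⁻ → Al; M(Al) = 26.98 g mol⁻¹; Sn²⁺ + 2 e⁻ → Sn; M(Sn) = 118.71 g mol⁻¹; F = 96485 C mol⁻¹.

n(Al) = 48.0 / 26.98 = 1.779 mol.
Since Al³⁺ + 3 e⁻ → Al, n(e⁻) passed = 3 × 1.779 = 5.337 mol.
Cells in series carry the same charge, so the same 5.337 mol of electrons passes through cell 2.
Sn²⁺ + 2 e⁻ → Sn, so n(Sn) = 5.337 / 2 = 2.669 mol.
m(Sn) = 2.669 × 118.71 = 317 g.

317 g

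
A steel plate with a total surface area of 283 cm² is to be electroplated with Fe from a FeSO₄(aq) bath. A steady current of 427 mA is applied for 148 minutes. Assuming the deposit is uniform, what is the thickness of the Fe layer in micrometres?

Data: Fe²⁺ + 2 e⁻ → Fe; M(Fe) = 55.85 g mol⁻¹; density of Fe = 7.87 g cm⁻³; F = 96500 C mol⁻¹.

Q = I·t = 0.4270 × 8880.0 = 3792 C; n(e⁻) = 0.03929 mol.
n(Fe) = n(e⁻)/2 = 0.01965 mol, so m = 0.01965 × 55.85 = 1.097 g.
Volume = m/ρ = 1.097 / 7.87 = 0.1394 cm³.
Thickness = V/A = 0.1394 / 283 = 4.93 × 10⁻⁴ cm = 4.93 μm.

4.93 μm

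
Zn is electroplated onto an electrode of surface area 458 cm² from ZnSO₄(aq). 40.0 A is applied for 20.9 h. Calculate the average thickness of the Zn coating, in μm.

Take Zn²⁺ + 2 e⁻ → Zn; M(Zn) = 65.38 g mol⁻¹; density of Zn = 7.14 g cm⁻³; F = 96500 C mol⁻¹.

Q = I·t = 40.00 × 75240 = 3010000 C; n(e⁻) = 31.19 mol.
n(Zn) = n(e⁻)/2 = 15.59 mol, so m = 15.59 × 65.38 = 1020 g.
Volume = m/ρ = 1020 / 7.14 = 142.8 cm³.
Thickness = V/A = 142.8 / 458 = 0.312 cm = 3120 μm.

3120 μm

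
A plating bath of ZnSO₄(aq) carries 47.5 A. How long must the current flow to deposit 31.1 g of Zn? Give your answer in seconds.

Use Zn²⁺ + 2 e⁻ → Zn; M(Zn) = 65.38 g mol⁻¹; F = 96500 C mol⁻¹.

1930 s

n(Zn) = m/M = 31.1 / 65.38 = 0.4757 mol.
Each Zn atom requires 2 electrons, so n(e⁻) = 2 × 0.4757 = 0.9514 mol.
Q = n(e⁻)·F = 0.9514 × 96500 = 91810 C.
t = Q/I = 91810 / 47.50 A = 1933 s.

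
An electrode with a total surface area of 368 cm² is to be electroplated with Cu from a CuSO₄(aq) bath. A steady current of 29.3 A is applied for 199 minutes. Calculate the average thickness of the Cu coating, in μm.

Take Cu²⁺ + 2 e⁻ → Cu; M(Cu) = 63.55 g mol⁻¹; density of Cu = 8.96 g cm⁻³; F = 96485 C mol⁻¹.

349 μm

Q = I·t = 29.30 × 11940 = 349800 C; n(e⁻) = 3.626 mol.
n(Cu) = n(e⁻)/2 = 1.813 mol, so m = 1.813 × 63.55 = 115.2 g.
Volume = m/ρ = 115.2 / 8.96 = 12.86 cm³.
Thickness = V/A = 12.86 / 368 = 0.0349 cm = 349 μm.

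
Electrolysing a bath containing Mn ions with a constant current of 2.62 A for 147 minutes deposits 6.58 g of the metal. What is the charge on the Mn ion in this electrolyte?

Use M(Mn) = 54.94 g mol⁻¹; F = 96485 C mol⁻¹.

+2

Q = I·t = 2.620 A × 8820.0 s = 23110 C, so n(e⁻) = 23110/96485 = 0.2395 mol.
n(Mn) deposited = 6.58 / 54.94 = 0.1198 mol.
Electrons per atom = n(e⁻)/n(Mn) = 0.2395 / 0.1198 = 2.00 ≈ 2, so the ion is Mn²⁺.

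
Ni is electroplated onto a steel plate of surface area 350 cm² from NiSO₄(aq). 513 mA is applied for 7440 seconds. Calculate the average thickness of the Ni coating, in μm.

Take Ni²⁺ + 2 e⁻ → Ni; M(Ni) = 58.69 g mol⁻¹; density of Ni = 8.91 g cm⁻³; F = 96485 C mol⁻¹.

3.72 μm

Q = I·t = 0.5130 × 7440.0 = 3817 C; n(e⁻) = 0.03956 mol.
n(Ni) = n(e⁻)/2 = 0.01978 mol, so m = 0.01978 × 58.69 = 1.161 g.
Volume = m/ρ = 1.161 / 8.91 = 0.1303 cm³.
Thickness = V/A = 0.1303 / 350 = 3.72 × 10⁻⁴ cm = 3.72 μm.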